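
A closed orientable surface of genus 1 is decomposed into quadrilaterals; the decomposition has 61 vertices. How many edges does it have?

122

χ = 2 − 2·1 = 0, and every face is a square so 4F = 2E.
V − E + F = 0 with E = 4F/2 gives 61 − (4/2 − 1)·F = 0, so F = 61 and E = 122.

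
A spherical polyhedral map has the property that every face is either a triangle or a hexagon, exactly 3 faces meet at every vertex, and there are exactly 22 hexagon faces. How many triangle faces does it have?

Let x be the number of triangles; then F = 22 + x.
Edge–face incidences: 2E = 6·22 + 3·x = 132 + 3x.
Every vertex has degree 3, so 3V = 2E.
Euler: V − E + F = 2 ⇒ (2E)/3 − E + (22 + x) = 2.
Multiply by 6: 2·(2E) − 3·(2E) + 6·(22 + x) = 12, i.e. 132 + 6x − (132 + 3x) = 12.
Collecting terms: 3x = 12, so x = 4.
Then 2E = 132 + 3·4 = 144, so E = 72, V = 2E/3 = 48, F = 22 + 4 = 26.

4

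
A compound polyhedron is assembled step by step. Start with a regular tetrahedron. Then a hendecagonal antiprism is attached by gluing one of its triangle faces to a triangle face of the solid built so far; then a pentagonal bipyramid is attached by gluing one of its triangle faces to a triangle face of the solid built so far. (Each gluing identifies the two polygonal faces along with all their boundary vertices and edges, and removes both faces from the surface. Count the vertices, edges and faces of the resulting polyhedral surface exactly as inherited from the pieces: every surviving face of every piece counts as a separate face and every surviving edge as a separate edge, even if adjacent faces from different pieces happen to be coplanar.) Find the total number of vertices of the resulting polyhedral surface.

27

A regular tetrahedron: V=4, E=6, F=4.
Attach a hendecagonal antiprism (V=22, E=44, F=24) along a 3-gon: merge 3 vertices and 3 edges, delete both glued faces → V=23, E=47, F=26.
Attach a pentagonal bipyramid (V=7, E=15, F=10) along a 3-gon: merge 3 vertices and 3 edges, delete both glued faces → V=27, E=59, F=34.
Check: V − E + F = 27 − 59 + 34 = 2.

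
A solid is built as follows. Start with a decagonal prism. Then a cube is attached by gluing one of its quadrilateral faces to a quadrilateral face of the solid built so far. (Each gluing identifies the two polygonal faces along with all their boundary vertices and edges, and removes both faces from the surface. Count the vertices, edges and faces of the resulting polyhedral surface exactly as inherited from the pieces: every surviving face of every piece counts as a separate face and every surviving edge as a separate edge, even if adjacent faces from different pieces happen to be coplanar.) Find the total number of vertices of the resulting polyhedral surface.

24

A decagonal prism: V=20, E=30, F=12.
Attach a cube (V=8, E=12, F=6) along a 4-gon: merge 4 vertices and 4 edges, delete both glued faces → V=24, E=38, F=16.
Check: V − E + F = 24 − 38 + 16 = 2.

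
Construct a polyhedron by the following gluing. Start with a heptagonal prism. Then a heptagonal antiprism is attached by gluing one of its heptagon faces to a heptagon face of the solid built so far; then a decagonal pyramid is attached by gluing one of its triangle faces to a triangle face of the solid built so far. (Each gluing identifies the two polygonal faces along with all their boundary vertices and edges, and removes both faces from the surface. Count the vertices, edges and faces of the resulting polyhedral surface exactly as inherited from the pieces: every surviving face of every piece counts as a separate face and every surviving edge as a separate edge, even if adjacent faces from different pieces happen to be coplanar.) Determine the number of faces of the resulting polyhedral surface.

A heptagonal prism: V=14, E=21, F=9.
Attach a heptagonal antiprism (V=14, E=28, F=16) along a 7-gon: merge 7 vertices and 7 edges, delete both glued faces → V=21, E=42, F=23.
Attach a decagonal pyramid (V=11, E=20, F=11) along a 3-gon: merge 3 vertices and 3 edges, delete both glued faces → V=29, E=59, F=32.
Check: V − E + F = 29 − 59 + 32 = 2.

32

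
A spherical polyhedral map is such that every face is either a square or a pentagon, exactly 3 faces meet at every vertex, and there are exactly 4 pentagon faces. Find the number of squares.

4

Let x be the number of squares; then F = 4 + x.
Edge–face incidences: 2E = 5·4 + 4·x = 20 + 4x.
Every vertex has degree 3, so 3V = 2E.
Euler: V − E + F = 2 ⇒ (2E)/3 − E + (4 + x) = 2.
Multiply by 6: 2·(2E) − 3·(2E) + 6·(4 + x) = 12, i.e. 24 + 6x − (20 + 4x) = 12.
Collecting terms: 2x + 4 = 12, so 2x = 8, so x = 4.
Then 2E = 20 + 4·4 = 36, so E = 18, V = 2E/3 = 12, F = 4 + 4 = 8.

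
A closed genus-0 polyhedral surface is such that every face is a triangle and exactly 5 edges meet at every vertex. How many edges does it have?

30

Each face has 3 edges and each edge borders two faces, so 2E = 3F.
Each vertex has degree 5, so 5V = 2E and hence V = 3F/5.
Euler: V − E + F = 2 ⇒ (3F/5) − (3F/2) + F = 2.
Multiply by 10: (6 − 15 + 10)F = 20, i.e. 1F = 20.
So F = 20, E = 3·20/2 = 30, V = 3·20/5 = 12.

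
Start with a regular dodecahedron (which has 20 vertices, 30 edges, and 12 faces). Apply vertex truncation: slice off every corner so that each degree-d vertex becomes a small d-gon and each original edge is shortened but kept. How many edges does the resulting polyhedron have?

90

Truncation replaces each original edge-end by a new vertex, so V′ = 2E = 60.
Each original edge survives, and each old vertex of degree d contributes d new edges; summing degrees gives Σd = 2E, so E′ = E + 2E = 3E = 90.
Each original face survives and each original vertex becomes one new face: F′ = F + V = 32.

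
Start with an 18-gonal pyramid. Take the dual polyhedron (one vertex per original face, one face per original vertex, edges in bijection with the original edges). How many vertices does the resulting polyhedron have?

The base solid has V = 19, E = 36, F = 19.
The dual swaps V and F and preserves E: V′ = F = 19, E′ = E = 36, F′ = V = 19.

19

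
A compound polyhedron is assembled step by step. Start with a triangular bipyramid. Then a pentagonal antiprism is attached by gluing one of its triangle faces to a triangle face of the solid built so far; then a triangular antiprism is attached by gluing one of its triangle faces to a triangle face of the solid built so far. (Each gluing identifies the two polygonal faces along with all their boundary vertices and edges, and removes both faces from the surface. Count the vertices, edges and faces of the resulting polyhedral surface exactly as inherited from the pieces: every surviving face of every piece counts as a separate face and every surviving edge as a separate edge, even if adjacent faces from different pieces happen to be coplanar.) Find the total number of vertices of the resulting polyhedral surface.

A triangular bipyramid: V=5, E=9, F=6.
Attach a pentagonal antiprism (V=10, E=20, F=12) along a 3-gon: merge 3 vertices and 3 edges, delete both glued faces → V=12, E=26, F=16.
Attach a triangular antiprism (V=6, E=12, F=8) along a 3-gon: merge 3 vertices and 3 edges, delete both glued faces → V=15, E=35, F=22.
Check: V − E + F = 15 − 35 + 22 = 2.

15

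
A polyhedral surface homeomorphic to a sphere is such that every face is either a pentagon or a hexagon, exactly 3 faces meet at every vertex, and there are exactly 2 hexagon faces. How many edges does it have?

Let x be the number of pentagons; then F = 2 + x.
Edge–face incidences: 2E = 6·2 + 5·x = 12 + 5x.
Every vertex has degree 3, so 3V = 2E.
Euler: V − E + F = 2 ⇒ (2E)/3 − E + (2 + x) = 2.
Multiply by 6: 2·(2E) − 3·(2E) + 6·(2 + x) = 12, i.e. 12 + 6x − (12 + 5x) = 12.
Collecting terms: x = 12.
Then 2E = 12 + 5·12 = 72, so E = 36, V = 2E/3 = 24, F = 2 + 12 = 14.

36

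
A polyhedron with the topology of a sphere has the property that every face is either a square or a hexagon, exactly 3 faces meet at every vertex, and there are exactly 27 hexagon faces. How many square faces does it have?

6

Let x be the number of squares; then F = 27 + x.
Edge–face incidences: 2E = 6·27 + 4·x = 162 + 4x.
Every vertex has degree 3, so 3V = 2E.
Euler: V − E + F = 2 ⇒ (2E)/3 − E + (27 + x) = 2.
Multiply by 6: 2·(2E) − 3·(2E) + 6·(27 + x) = 12, i.e. 162 + 6x − (162 + 4x) = 12.
Collecting terms: 2x = 12, so x = 6.
Then 2E = 162 + 4·6 = 186, so E = 93, V = 2E/3 = 62, F = 27 + 6 = 33.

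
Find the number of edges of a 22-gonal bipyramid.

66

A bipyramid over an n-gon has 2n triangular faces and n + 2 vertices: V = 22 + 2 = 24, E = 3·22 = 66, F = 2·22 = 44.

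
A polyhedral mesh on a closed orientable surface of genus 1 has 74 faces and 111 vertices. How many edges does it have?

185

For a closed orientable surface of genus 1, χ = 2 − 2·1 = 0.
E = V + F − (0) = 111 + 74 − (0) = 185.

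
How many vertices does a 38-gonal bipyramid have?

40

A bipyramid over an n-gon has 2n triangular faces and n + 2 vertices: V = 38 + 2 = 40, E = 3·38 = 114, F = 2·38 = 76.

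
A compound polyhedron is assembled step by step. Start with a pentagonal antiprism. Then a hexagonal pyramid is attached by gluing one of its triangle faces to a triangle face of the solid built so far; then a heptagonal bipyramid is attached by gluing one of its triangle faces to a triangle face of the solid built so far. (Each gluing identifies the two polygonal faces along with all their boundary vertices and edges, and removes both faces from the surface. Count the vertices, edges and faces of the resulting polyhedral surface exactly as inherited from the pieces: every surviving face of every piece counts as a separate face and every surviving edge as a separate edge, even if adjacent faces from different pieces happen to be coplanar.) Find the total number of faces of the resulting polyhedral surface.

29

A pentagonal antiprism: V=10, E=20, F=12.
Attach a hexagonal pyramid (V=7, E=12, F=7) along a 3-gon: merge 3 vertices and 3 edges, delete both glued faces → V=14, E=29, F=17.
Attach a heptagonal bipyramid (V=9, E=21, F=14) along a 3-gon: merge 3 vertices and 3 edges, delete both glued faces → V=20, E=47, F=29.
Check: V − E + F = 20 − 47 + 29 = 2.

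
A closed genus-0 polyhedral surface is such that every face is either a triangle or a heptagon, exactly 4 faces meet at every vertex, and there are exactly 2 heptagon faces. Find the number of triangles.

Let x be the number of triangles; then F = 2 + x.
Edge–face incidences: 2E = 7·2 + 3·x = 14 + 3x.
Every vertex has degree 4, so 4V = 2E.
Euler: V − E + F = 2 ⇒ (2E)/4 − E + (2 + x) = 2.
Multiply by 8: 2·(2E) − 4·(2E) + 8·(2 + x) = 16, i.e. 16 + 8x − 2·(14 + 3x) = 16.
Collecting terms: 2x − 12 = 16, so 2x = 28, so x = 14.
Then 2E = 14 + 3·14 = 56, so E = 28, V = 2E/4 = 14, F = 2 + 14 = 16.

14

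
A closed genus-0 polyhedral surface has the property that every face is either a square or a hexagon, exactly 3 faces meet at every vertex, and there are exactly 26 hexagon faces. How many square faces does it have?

6

Let x be the number of squares; then F = 26 + x.
Edge–face incidences: 2E = 6·26 + 4·x = 156 + 4x.
Every vertex has degree 3, so 3V = 2E.
Euler: V − E + F = 2 ⇒ (2E)/3 − E + (26 + x) = 2.
Multiply by 6: 2·(2E) − 3·(2E) + 6·(26 + x) = 12, i.e. 156 + 6x − (156 + 4x) = 12.
Collecting terms: 2x = 12, so x = 6.
Then 2E = 156 + 4·6 = 180, so E = 90, V = 2E/3 = 60, F = 26 + 6 = 32.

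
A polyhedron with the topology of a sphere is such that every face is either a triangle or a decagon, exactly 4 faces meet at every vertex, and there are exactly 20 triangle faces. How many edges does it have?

Let x be the number of decagons; then F = 20 + x.
Edge–face incidences: 2E = 3·20 + 10·x = 60 + 10x.
Every vertex has degree 4, so 4V = 2E.
Euler: V − E + F = 2 ⇒ (2E)/4 − E + (20 + x) = 2.
Multiply by 8: 2·(2E) − 4·(2E) + 8·(20 + x) = 16, i.e. 160 + 8x − 2·(60 + 10x) = 16.
Collecting terms: −12x + 40 = 16, so −12x = −24, so x = 2.
Then 2E = 60 + 10·2 = 80, so E = 40, V = 2E/4 = 20, F = 20 + 2 = 22.

40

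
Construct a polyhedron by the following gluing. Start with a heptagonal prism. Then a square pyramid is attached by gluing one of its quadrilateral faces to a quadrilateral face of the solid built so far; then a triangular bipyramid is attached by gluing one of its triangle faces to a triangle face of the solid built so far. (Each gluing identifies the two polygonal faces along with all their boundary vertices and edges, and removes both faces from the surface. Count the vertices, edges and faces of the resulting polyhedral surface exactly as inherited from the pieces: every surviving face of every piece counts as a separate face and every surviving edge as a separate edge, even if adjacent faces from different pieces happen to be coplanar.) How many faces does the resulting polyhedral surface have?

A heptagonal prism: V=14, E=21, F=9.
Attach a square pyramid (V=5, E=8, F=5) along a 4-gon: merge 4 vertices and 4 edges, delete both glued faces → V=15, E=25, F=12.
Attach a triangular bipyramid (V=5, E=9, F=6) along a 3-gon: merge 3 vertices and 3 edges, delete both glued faces → V=17, E=31, F=16.
Check: V − E + F = 17 − 31 + 16 = 2.

16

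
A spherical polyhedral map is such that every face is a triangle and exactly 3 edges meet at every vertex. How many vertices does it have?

Each face has 3 edges and each edge borders two faces, so 2E = 3F.
Each vertex has degree 3, so 3V = 2E and hence V = 3F/3.
Euler: V − E + F = 2 ⇒ (3F/3) − (3F/2) + F = 2.
Multiply by 6: (6 − 9 + 6)F = 12, i.e. 3F = 12.
So F = 4, E = 3·4/2 = 6, V = 3·4/3 = 4.

4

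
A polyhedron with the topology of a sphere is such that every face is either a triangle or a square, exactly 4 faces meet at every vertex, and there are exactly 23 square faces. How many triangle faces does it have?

Let x be the number of triangles; then F = 23 + x.
Edge–face incidences: 2E = 4·23 + 3·x = 92 + 3x.
Every vertex has degree 4, so 4V = 2E.
Euler: V − E + F = 2 ⇒ (2E)/4 − E + (23 + x) = 2.
Multiply by 8: 2·(2E) − 4·(2E) + 8·(23 + x) = 16, i.e. 184 + 8x − 2·(92 + 3x) = 16.
Collecting terms: 2x = 16, so x = 8.
Then 2E = 92 + 3·8 = 116, so E = 58, V = 2E/4 = 29, F = 23 + 8 = 31.

8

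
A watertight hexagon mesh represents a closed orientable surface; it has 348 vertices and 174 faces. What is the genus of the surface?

1

Every face is a hexagon, so 2E = 6·174 = 1044, giving E = 522.
χ = V − E + F = 348 − 522 + 174 = 0.
For a closed orientable surface χ = 2 − 2g, so g = (2 − (0))/2 = 1.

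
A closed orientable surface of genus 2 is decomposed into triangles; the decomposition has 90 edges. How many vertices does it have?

28

χ = 2 − 2·2 = -2, and every face is a triangle so 3F = 2E.
F = 2E/3 = 60. Then V = -2 + E − F = -2 + 90 − 60 = 28.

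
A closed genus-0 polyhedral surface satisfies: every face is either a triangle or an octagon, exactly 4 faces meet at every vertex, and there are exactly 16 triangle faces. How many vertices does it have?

16

Let x be the number of octagons; then F = 16 + x.
Edge–face incidences: 2E = 3·16 + 8·x = 48 + 8x.
Every vertex has degree 4, so 4V = 2E.
Euler: V − E + F = 2 ⇒ (2E)/4 − E + (16 + x) = 2.
Multiply by 8: 2·(2E) − 4·(2E) + 8·(16 + x) = 16, i.e. 128 + 8x − 2·(48 + 8x) = 16.
Collecting terms: −8x + 32 = 16, so −8x = −16, so x = 2.
Then 2E = 48 + 8·2 = 64, so E = 32, V = 2E/4 = 16, F = 16 + 2 = 18.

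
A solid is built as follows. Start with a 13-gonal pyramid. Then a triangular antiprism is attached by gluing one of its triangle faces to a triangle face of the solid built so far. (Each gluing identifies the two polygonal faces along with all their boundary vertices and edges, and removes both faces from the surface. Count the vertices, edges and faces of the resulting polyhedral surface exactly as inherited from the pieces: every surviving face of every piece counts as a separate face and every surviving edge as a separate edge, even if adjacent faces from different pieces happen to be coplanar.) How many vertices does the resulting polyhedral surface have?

A 13-gonal pyramid: V=14, E=26, F=14.
Attach a triangular antiprism (V=6, E=12, F=8) along a 3-gon: merge 3 vertices and 3 edges, delete both glued faces → V=17, E=35, F=20.
Check: V − E + F = 17 − 35 + 20 = 2.

17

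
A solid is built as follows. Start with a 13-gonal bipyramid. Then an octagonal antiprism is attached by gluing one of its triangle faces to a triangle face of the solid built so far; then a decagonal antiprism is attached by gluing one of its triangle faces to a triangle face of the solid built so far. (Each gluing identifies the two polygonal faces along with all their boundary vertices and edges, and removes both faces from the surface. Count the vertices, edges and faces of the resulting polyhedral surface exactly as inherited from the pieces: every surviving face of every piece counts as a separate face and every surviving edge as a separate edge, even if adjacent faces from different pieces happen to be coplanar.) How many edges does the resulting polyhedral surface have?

105

A 13-gonal bipyramid: V=15, E=39, F=26.
Attach an octagonal antiprism (V=16, E=32, F=18) along a 3-gon: merge 3 vertices and 3 edges, delete both glued faces → V=28, E=68, F=42.
Attach a decagonal antiprism (V=20, E=40, F=22) along a 3-gon: merge 3 vertices and 3 edges, delete both glued faces → V=45, E=105, F=62.
Check: V − E + F = 45 − 105 + 62 = 2.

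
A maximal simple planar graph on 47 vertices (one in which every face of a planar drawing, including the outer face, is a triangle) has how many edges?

135

In a plane triangulation 3F = 2E and V − E + F = 2, so E = 3V − 6 = 3·47 − 6 = 135.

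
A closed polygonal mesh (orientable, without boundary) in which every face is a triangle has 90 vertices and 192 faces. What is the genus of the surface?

4

Every face is a triangle, so 2E = 3·192 = 576, giving E = 288.
χ = V − E + F = 90 − 288 + 192 = -6.
For a closed orientable surface χ = 2 − 2g, so g = (2 − (-6))/2 = 4.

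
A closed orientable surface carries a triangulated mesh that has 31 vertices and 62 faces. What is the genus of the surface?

1

Every face is a triangle, so 2E = 3·62 = 186, giving E = 93.
χ = V − E + F = 31 − 93 + 62 = 0.
For a closed orientable surface χ = 2 − 2g, so g = (2 − (0))/2 = 1.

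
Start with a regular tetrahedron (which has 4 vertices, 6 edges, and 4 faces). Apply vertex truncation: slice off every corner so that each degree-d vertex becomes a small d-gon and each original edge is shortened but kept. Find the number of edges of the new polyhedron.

Truncation replaces each original edge-end by a new vertex, so V′ = 2E = 12.
Each original edge survives, and each old vertex of degree d contributes d new edges; summing degrees gives Σd = 2E, so E′ = E + 2E = 3E = 18.
Each original face survives and each original vertex becomes one new face: F′ = F + V = 8.

18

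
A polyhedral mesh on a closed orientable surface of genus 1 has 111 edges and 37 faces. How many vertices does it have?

74

For a closed orientable surface of genus 1, χ = 2 − 2·1 = 0.
V = 0 + E − F = 0 + 111 − 37 = 74.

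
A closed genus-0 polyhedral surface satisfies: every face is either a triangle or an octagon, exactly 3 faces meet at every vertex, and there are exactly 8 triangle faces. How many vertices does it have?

Let x be the number of octagons; then F = 8 + x.
Edge–face incidences: 2E = 3·8 + 8·x = 24 + 8x.
Every vertex has degree 3, so 3V = 2E.
Euler: V − E + F = 2 ⇒ (2E)/3 − E + (8 + x) = 2.
Multiply by 6: 2·(2E) − 3·(2E) + 6·(8 + x) = 12, i.e. 48 + 6x − (24 + 8x) = 12.
Collecting terms: −2x + 24 = 12, so −2x = −12, so x = 6.
Then 2E = 24 + 8·6 = 72, so E = 36, V = 2E/3 = 24, F = 8 + 6 = 14.

24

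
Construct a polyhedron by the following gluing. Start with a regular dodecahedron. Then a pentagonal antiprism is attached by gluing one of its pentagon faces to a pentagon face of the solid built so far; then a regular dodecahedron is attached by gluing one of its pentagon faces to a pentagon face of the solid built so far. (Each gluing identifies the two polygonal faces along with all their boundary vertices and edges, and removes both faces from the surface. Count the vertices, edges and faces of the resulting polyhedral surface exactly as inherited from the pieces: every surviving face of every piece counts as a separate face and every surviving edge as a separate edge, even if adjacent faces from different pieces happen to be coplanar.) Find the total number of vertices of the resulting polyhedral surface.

A regular dodecahedron: V=20, E=30, F=12.
Attach a pentagonal antiprism (V=10, E=20, F=12) along a 5-gon: merge 5 vertices and 5 edges, delete both glued faces → V=25, E=45, F=22.
Attach a regular dodecahedron (V=20, E=30, F=12) along a 5-gon: merge 5 vertices and 5 edges, delete both glued faces → V=40, E=70, F=32.
Check: V − E + F = 40 − 70 + 32 = 2.

40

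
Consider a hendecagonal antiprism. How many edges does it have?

An antiprism on an n-gon has two n-gon caps and 2n triangles: V = 2·11 = 22, E = 4·11 = 44, F = 2·11 + 2 = 24.

44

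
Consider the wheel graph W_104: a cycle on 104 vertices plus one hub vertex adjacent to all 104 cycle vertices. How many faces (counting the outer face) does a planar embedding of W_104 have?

W_104 has V = 104 + 1 = 105 vertices and E = 2·104 = 208 edges.
By Euler's formula F = 2 − V + E = 2 − 105 + 208 = 105.

105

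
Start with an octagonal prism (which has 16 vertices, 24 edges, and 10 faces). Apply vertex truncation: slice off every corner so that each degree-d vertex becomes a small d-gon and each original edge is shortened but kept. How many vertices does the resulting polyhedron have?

Truncation replaces each original edge-end by a new vertex, so V′ = 2E = 48.
Each original edge survives, and each old vertex of degree d contributes d new edges; summing degrees gives Σd = 2E, so E′ = E + 2E = 3E = 72.
Each original face survives and each original vertex becomes one new face: F′ = F + V = 26.

48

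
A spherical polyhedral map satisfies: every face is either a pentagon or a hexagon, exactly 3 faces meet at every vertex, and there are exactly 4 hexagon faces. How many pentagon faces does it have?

Let x be the number of pentagons; then F = 4 + x.
Edge–face incidences: 2E = 6·4 + 5·x = 24 + 5x.
Every vertex has degree 3, so 3V = 2E.
Euler: V − E + F = 2 ⇒ (2E)/3 − E + (4 + x) = 2.
Multiply by 6: 2·(2E) − 3·(2E) + 6·(4 + x) = 12, i.e. 24 + 6x − (24 + 5x) = 12.
Collecting terms: x = 12.
Then 2E = 24 + 5·12 = 84, so E = 42, V = 2E/3 = 28, F = 4 + 12 = 16.

12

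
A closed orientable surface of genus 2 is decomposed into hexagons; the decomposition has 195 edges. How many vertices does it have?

128

χ = 2 − 2·2 = -2, and every face is a hexagon so 6F = 2E.
F = 2E/6 = 65. Then V = -2 + E − F = -2 + 195 − 65 = 128.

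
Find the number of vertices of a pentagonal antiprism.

An antiprism on an n-gon has two n-gon caps and 2n triangles: V = 2·5 = 10, E = 4·5 = 20, F = 2·5 + 2 = 12.

10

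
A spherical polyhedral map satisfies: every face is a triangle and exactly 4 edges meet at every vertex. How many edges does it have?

Each face has 3 edges and each edge borders two faces, so 2E = 3F.
Each vertex has degree 4, so 4V = 2E and hence V = 3F/4.
Euler: V − E + F = 2 ⇒ (3F/4) − (3F/2) + F = 2.
Multiply by 8: (6 − 12 + 8)F = 16, i.e. 2F = 16.
So F = 8, E = 3·8/2 = 12, V = 3·8/4 = 6.

12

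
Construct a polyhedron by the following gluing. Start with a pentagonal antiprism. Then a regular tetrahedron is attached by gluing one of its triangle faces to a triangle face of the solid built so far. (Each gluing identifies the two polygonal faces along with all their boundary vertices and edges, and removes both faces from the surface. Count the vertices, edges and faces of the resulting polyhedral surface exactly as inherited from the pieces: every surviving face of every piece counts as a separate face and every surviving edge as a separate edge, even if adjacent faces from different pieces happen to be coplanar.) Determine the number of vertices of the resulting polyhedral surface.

A pentagonal antiprism: V=10, E=20, F=12.
Attach a regular tetrahedron (V=4, E=6, F=4) along a 3-gon: merge 3 vertices and 3 edges, delete both glued faces → V=11, E=23, F=14.
Check: V − E + F = 11 − 23 + 14 = 2.

11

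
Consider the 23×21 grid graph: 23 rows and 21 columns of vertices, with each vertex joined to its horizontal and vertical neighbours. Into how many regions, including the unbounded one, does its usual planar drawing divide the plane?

The grid has V = 23·21 = 483 vertices and E = 23·20 + 21·22 = 922 edges.
F = 2 − V + E = 2 − 483 + 922 = 441.

441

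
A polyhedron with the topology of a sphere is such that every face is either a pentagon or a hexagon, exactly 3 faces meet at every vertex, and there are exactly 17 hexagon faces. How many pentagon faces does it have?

12

Let x be the number of pentagons; then F = 17 + x.
Edge–face incidences: 2E = 6·17 + 5·x = 102 + 5x.
Every vertex has degree 3, so 3V = 2E.
Euler: V − E + F = 2 ⇒ (2E)/3 − E + (17 + x) = 2.
Multiply by 6: 2·(2E) − 3·(2E) + 6·(17 + x) = 12, i.e. 102 + 6x − (102 + 5x) = 12.
Collecting terms: x = 12.
Then 2E = 102 + 5·12 = 162, so E = 81, V = 2E/3 = 54, F = 17 + 12 = 29.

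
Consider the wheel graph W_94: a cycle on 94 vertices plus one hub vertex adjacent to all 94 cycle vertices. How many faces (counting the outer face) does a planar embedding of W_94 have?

W_94 has V = 94 + 1 = 95 vertices and E = 2·94 = 188 edges.
By Euler's formula F = 2 − V + E = 2 − 95 + 188 = 95.

95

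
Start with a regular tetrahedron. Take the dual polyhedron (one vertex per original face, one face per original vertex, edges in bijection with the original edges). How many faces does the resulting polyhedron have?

The base solid has V = 4, E = 6, F = 4.
The dual swaps V and F and preserves E: V′ = F = 4, E′ = E = 6, F′ = V = 4.

4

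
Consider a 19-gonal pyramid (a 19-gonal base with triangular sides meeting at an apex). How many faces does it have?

A pyramid on an n-gon base has one n-gon and n triangles: V = 19 + 1 = 20, E = 2·19 = 38, F = 19 + 1 = 20.
Check: V − E + F = 20 − 38 + 20 = 2.

20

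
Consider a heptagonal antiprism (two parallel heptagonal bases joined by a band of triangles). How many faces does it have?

16

An antiprism on an n-gon has two n-gon caps and 2n triangles: V = 2·7 = 14, E = 4·7 = 28, F = 2·7 + 2 = 16.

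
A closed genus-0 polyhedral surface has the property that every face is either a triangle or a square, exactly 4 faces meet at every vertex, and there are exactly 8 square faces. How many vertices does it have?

Let x be the number of triangles; then F = 8 + x.
Edge–face incidences: 2E = 4·8 + 3·x = 32 + 3x.
Every vertex has degree 4, so 4V = 2E.
Euler: V − E + F = 2 ⇒ (2E)/4 − E + (8 + x) = 2.
Multiply by 8: 2·(2E) − 4·(2E) + 8·(8 + x) = 16, i.e. 64 + 8x − 2·(32 + 3x) = 16.
Collecting terms: 2x = 16, so x = 8.
Then 2E = 32 + 3·8 = 56, so E = 28, V = 2E/4 = 14, F = 8 + 8 = 16.

14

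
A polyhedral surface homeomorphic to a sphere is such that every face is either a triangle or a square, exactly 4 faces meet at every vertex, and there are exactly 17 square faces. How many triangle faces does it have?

8

Let x be the number of triangles; then F = 17 + x.
Edge–face incidences: 2E = 4·17 + 3·x = 68 + 3x.
Every vertex has degree 4, so 4V = 2E.
Euler: V − E + F = 2 ⇒ (2E)/4 − E + (17 + x) = 2.
Multiply by 8: 2·(2E) − 4·(2E) + 8·(17 + x) = 16, i.e. 136 + 8x − 2·(68 + 3x) = 16.
Collecting terms: 2x = 16, so x = 8.
Then 2E = 68 + 3·8 = 92, so E = 46, V = 2E/4 = 23, F = 17 + 8 = 25.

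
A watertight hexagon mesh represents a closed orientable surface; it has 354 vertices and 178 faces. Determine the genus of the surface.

2

Every face is a hexagon, so 2E = 6·178 = 1068, giving E = 534.
χ = V − E + F = 354 − 534 + 178 = -2.
For a closed orientable surface χ = 2 − 2g, so g = (2 − (-2))/2 = 2.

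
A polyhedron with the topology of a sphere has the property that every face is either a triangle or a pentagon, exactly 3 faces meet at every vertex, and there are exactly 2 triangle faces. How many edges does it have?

Let x be the number of pentagons; then F = 2 + x.
Edge–face incidences: 2E = 3·2 + 5·x = 6 + 5x.
Every vertex has degree 3, so 3V = 2E.
Euler: V − E + F = 2 ⇒ (2E)/3 − E + (2 + x) = 2.
Multiply by 6: 2·(2E) − 3·(2E) + 6·(2 + x) = 12, i.e. 12 + 6x − (6 + 5x) = 12.
Collecting terms: x + 6 = 12, so x = 6.
Then 2E = 6 + 5·6 = 36, so E = 18, V = 2E/3 = 12, F = 2 + 6 = 8.

18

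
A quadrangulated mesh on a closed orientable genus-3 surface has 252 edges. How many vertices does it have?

122

χ = 2 − 2·3 = -4, and every face is a square so 4F = 2E.
F = 2E/4 = 126. Then V = -4 + E − F = -4 + 252 − 126 = 122.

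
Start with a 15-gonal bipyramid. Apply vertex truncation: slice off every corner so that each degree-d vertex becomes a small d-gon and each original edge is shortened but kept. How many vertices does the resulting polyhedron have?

The base solid has V = 17, E = 45, F = 30.
Truncation replaces each original edge-end by a new vertex, so V′ = 2E = 90.
Each original edge survives, and each old vertex of degree d contributes d new edges; summing degrees gives Σd = 2E, so E′ = E + 2E = 3E = 135.
Each original face survives and each original vertex becomes one new face: F′ = F + V = 47.

90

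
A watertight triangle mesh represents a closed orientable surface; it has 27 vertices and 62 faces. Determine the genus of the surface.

3

Every face is a triangle, so 2E = 3·62 = 186, giving E = 93.
χ = V − E + F = 27 − 93 + 62 = -4.
For a closed orientable surface χ = 2 − 2g, so g = (2 − (-4))/2 = 3.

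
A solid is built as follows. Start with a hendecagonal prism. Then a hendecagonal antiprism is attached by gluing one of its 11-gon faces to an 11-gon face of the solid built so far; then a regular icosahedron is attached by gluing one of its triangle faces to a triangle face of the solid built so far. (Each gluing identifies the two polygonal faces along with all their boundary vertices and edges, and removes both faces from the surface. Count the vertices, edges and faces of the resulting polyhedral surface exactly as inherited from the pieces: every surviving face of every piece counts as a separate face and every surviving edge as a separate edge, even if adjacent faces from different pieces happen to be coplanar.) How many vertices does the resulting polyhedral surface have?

42

A hendecagonal prism: V=22, E=33, F=13.
Attach a hendecagonal antiprism (V=22, E=44, F=24) along an 11-gon: merge 11 vertices and 11 edges, delete both glued faces → V=33, E=66, F=35.
Attach a regular icosahedron (V=12, E=30, F=20) along a 3-gon: merge 3 vertices and 3 edges, delete both glued faces → V=42, E=93, F=53.
Check: V − E + F = 42 − 93 + 53 = 2.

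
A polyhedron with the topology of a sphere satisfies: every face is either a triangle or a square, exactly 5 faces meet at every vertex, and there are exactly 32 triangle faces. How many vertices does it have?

Let x be the number of squares; then F = 32 + x.
Edge–face incidences: 2E = 3·32 + 4·x = 96 + 4x.
Every vertex has degree 5, so 5V = 2E.
Euler: V − E + F = 2 ⇒ (2E)/5 − E + (32 + x) = 2.
Multiply by 10: 2·(2E) − 5·(2E) + 10·(32 + x) = 20, i.e. 320 + 10x − 3·(96 + 4x) = 20.
Collecting terms: −2x + 32 = 20, so −2x = −12, so x = 6.
Then 2E = 96 + 4·6 = 120, so E = 60, V = 2E/5 = 24, F = 32 + 6 = 38.

24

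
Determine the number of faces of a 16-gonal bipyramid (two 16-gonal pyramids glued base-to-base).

A bipyramid over an n-gon has 2n triangular faces and n + 2 vertices: V = 16 + 2 = 18, E = 3·16 = 48, F = 2·16 = 32.

32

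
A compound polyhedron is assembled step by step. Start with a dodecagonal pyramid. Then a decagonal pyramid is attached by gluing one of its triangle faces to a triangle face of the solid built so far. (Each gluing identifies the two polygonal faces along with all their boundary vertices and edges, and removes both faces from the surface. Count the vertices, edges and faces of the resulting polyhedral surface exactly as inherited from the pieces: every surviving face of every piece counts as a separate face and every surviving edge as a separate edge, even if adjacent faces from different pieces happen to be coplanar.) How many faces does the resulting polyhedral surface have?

22

A dodecagonal pyramid: V=13, E=24, F=13.
Attach a decagonal pyramid (V=11, E=20, F=11) along a 3-gon: merge 3 vertices and 3 edges, delete both glued faces → V=21, E=41, F=22.
Check: V − E + F = 21 − 41 + 22 = 2.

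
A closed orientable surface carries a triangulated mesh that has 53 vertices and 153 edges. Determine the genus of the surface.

0

Every face is a triangle and each edge borders two faces, so 3F = 2·153, giving F = 102.
χ = V − E + F = 53 − 153 + 102 = 2.
For a closed orientable surface χ = 2 − 2g, so g = (2 − (2))/2 = 0.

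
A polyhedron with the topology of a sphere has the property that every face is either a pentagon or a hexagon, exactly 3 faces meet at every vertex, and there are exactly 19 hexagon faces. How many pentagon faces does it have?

Let x be the number of pentagons; then F = 19 + x.
Edge–face incidences: 2E = 6·19 + 5·x = 114 + 5x.
Every vertex has degree 3, so 3V = 2E.
Euler: V − E + F = 2 ⇒ (2E)/3 − E + (19 + x) = 2.
Multiply by 6: 2·(2E) − 3·(2E) + 6·(19 + x) = 12, i.e. 114 + 6x − (114 + 5x) = 12.
Collecting terms: x = 12.
Then 2E = 114 + 5·12 = 174, so E = 87, V = 2E/3 = 58, F = 19 + 12 = 31.

12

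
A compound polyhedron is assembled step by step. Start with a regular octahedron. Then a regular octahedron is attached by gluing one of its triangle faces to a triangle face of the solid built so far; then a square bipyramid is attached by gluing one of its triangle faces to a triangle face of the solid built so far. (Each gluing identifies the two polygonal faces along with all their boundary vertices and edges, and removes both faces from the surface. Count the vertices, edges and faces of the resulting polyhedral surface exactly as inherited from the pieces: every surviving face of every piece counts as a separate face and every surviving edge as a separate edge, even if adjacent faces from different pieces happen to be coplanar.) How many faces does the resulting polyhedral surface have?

20

A regular octahedron: V=6, E=12, F=8.
Attach a regular octahedron (V=6, E=12, F=8) along a 3-gon: merge 3 vertices and 3 edges, delete both glued faces → V=9, E=21, F=14.
Attach a square bipyramid (V=6, E=12, F=8) along a 3-gon: merge 3 vertices and 3 edges, delete both glued faces → V=12, E=30, F=20.
Check: V − E + F = 12 − 30 + 20 = 2.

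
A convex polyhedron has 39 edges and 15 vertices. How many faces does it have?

Here V − E + F = 2.
F = 2 − V + E = 2 − 15 + 39 = 26.

26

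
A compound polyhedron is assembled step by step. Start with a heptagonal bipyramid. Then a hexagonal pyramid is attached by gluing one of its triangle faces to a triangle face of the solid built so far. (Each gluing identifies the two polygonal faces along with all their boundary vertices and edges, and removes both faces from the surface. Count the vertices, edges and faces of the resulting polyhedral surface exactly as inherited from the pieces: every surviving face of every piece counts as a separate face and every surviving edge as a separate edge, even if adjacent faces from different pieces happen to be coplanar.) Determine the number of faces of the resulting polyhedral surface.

A heptagonal bipyramid: V=9, E=21, F=14.
Attach a hexagonal pyramid (V=7, E=12, F=7) along a 3-gon: merge 3 vertices and 3 edges, delete both glued faces → V=13, E=30, F=19.
Check: V − E + F = 13 − 30 + 19 = 2.

19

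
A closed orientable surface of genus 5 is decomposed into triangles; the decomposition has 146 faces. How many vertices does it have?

65

χ = 2 − 2·5 = -8, and every face is a triangle so 3F = 2E.
E = 3·146/2 = 219. Then V = -8 + E − F = -8 + 219 − 146 = 65.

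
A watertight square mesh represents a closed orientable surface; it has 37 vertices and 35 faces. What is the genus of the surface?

Every face is a square, so 2E = 4·35 = 140, giving E = 70.
χ = V − E + F = 37 − 70 + 35 = 2.
For a closed orientable surface χ = 2 − 2g, so g = (2 − (2))/2 = 0.

0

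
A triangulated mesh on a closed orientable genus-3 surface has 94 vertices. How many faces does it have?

196

χ = 2 − 2·3 = -4, and every face is a triangle so 3F = 2E.
V − E + F = -4 with E = 3F/2 gives 94 − (3/2 − 1)·F = -4, so F = 196 and E = 294.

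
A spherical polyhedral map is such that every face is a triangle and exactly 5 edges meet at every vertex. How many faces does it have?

Each face has 3 edges and each edge borders two faces, so 2E = 3F.
Each vertex has degree 5, so 5V = 2E and hence V = 3F/5.
Euler: V − E + F = 2 ⇒ (3F/5) − (3F/2) + F = 2.
Multiply by 10: (6 − 15 + 10)F = 20, i.e. 1F = 20.
So F = 20, E = 3·20/2 = 30, V = 3·20/5 = 12.

20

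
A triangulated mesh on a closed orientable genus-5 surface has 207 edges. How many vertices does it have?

61

χ = 2 − 2·5 = -8, and every face is a triangle so 3F = 2E.
F = 2E/3 = 138. Then V = -8 + E − F = -8 + 207 − 138 = 61.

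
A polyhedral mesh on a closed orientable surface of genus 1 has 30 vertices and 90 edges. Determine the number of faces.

For a closed orientable surface of genus 1, χ = 2 − 2·1 = 0.
F = 0 − V + E = 0 − 30 + 90 = 60.

60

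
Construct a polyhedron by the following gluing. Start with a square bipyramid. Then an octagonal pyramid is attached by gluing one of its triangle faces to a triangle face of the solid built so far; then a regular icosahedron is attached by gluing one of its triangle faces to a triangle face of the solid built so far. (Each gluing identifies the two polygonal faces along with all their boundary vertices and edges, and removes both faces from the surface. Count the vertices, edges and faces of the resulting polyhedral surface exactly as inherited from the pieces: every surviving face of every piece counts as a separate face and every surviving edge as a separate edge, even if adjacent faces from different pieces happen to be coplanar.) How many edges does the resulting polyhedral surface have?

A square bipyramid: V=6, E=12, F=8.
Attach an octagonal pyramid (V=9, E=16, F=9) along a 3-gon: merge 3 vertices and 3 edges, delete both glued faces → V=12, E=25, F=15.
Attach a regular icosahedron (V=12, E=30, F=20) along a 3-gon: merge 3 vertices and 3 edges, delete both glued faces → V=21, E=52, F=33.
Check: V − E + F = 21 − 52 + 33 = 2.

52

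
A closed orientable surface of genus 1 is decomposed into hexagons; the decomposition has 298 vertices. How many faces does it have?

149

χ = 2 − 2·1 = 0, and every face is a hexagon so 6F = 2E.
V − E + F = 0 with E = 6F/2 gives 298 − (6/2 − 1)·F = 0, so F = 149 and E = 447.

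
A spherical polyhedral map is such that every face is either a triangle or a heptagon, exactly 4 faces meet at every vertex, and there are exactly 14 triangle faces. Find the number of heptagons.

2

Let x be the number of heptagons; then F = 14 + x.
Edge–face incidences: 2E = 3·14 + 7·x = 42 + 7x.
Every vertex has degree 4, so 4V = 2E.
Euler: V − E + F = 2 ⇒ (2E)/4 − E + (14 + x) = 2.
Multiply by 8: 2·(2E) − 4·(2E) + 8·(14 + x) = 16, i.e. 112 + 8x − 2·(42 + 7x) = 16.
Collecting terms: −6x + 28 = 16, so −6x = −12, so x = 2.
Then 2E = 42 + 7·2 = 56, so E = 28, V = 2E/4 = 14, F = 14 + 2 = 16.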